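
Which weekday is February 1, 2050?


Target: February 1, 2050
Anchor: Jan 1, 2050. With p = 2050 - 1 = 2049: (p + p//4 - p//100 + p//400) mod 7 = (2049 + 512 - 20 + 5) mod 7 = 2546 mod 7 = 5 -> Saturday (Mon=0 ... Sun=6)
Days before February (Jan): 31 days
Weekday index = (5 + 31) mod 7 = 1

Tuesday


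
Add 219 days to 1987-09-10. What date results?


Start: 1987-09-10, add 219 days
September 1987 has 30 days: 30 - 10 = 20 days to September 30 -> 199 left
October 1987 has 31 days -> 168 left
November 1987 has 30 days -> 138 left
December 1987 has 31 days -> 107 left
January 1988 has 31 days -> 76 left
February 1988 has 29 days -> 47 left
March 1988 has 31 days -> 16 left
April 1988: 16 <= 30 -> lands on April 16

Result: 1988-04-16


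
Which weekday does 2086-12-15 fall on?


Date: December 15, 2086
Anchor: Jan 1, 2086. With p = 2086 - 1 = 2085: (p + p//4 - p//100 + p//400) mod 7 = (2085 + 521 - 20 + 5) mod 7 = 2591 mod 7 = 1 -> Tuesday (Mon=0 ... Sun=6)
Days before December (Jan-Nov): 334; offset = 334 + 15 - 1 = 348
Weekday index = (1 + 348) mod 7 = 6

Day of the week: Sunday


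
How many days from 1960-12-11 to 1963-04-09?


From 1960-12-11 to 1963-04-09
1960-12-11: days before December = 31 + 29 + 31 + 30 + 31 + 30 + 31 + 31 + 30 + 31 + 30 = 335 (1960 is a leap year); day of year = 335 + 11 = 346
1963-04-09: days before April = 31 + 28 + 31 = 90 (1963 is not a leap year); day of year = 90 + 9 = 99
Rest of 1960: 366 - 346 = 20
Full years 1961 (365), 1962 (365): 730
Total = 20 + 730 + 99 = 849

849 days


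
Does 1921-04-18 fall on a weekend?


Anchor: Jan 1, 1921. With p = 1921 - 1 = 1920: (p + p//4 - p//100 + p//400) mod 7 = (1920 + 480 - 19 + 4) mod 7 = 2385 mod 7 = 5 -> Saturday (Mon=0 ... Sun=6)
Day of year: 108; offset = 107
Weekday index = (5 + 107) mod 7 = 0 -> Monday
Weekend days: Saturday, Sunday

No


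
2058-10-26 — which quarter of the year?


Month: October (month 10)
Q1: Jan-Mar, Q2: Apr-Jun, Q3: Jul-Sep, Q4: Oct-Dec

Q4


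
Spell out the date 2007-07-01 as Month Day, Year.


ISO 2007-07-01 parses as year=2007, month=07, day=01
Month 7 -> July

July 1, 2007


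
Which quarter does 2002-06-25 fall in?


Month: June (month 6)
Q1: Jan-Mar, Q2: Apr-Jun, Q3: Jul-Sep, Q4: Oct-Dec

Q2


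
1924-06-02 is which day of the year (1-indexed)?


Date: June 2, 1924
Days in months 1 through 5: 152
Plus 2 days in June

Day of year: 154


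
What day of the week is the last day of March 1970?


March 1970 has 31 days
Anchor: Jan 1, 1970. With p = 1970 - 1 = 1969: (p + p//4 - p//100 + p//400) mod 7 = (1969 + 492 - 19 + 4) mod 7 = 2446 mod 7 = 3 -> Thursday (Mon=0 ... Sun=6)
Days before March (Jan-Feb): 59; March 1 index = (3 + 59) mod 7 = 6 -> Sunday
Last day offset: 31 - 1 = 30 days
Weekday index = (6 + 30) mod 7 = 1

Tuesday, March 31


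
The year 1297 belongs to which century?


Century = (year - 1) // 100 + 1
= (1297 - 1) // 100 + 1
= 1296 // 100 + 1
= 12 + 1

13th century


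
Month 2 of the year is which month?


Month 2 of 12

February


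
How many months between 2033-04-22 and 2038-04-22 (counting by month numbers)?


From April 2033 to April 2038
5 years * 12 = 60 months = 60

60 months


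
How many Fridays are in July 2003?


July 2003 has 31 days
Anchor: Jan 1, 2003. With p = 2003 - 1 = 2002: (p + p//4 - p//100 + p//400) mod 7 = (2002 + 500 - 20 + 5) mod 7 = 2487 mod 7 = 2 -> Wednesday (Mon=0 ... Sun=6)
Days before July (Jan-Jun): 181; July 1 index = (2 + 181) mod 7 = 1 -> Tuesday
First Friday is July 4
Fridays: 4, 11, 18, 25

4 Fridays


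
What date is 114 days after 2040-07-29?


Start: 2040-07-29, add 114 days
July 2040 has 31 days: 31 - 29 = 2 days to July 31 -> 112 left
August 2040 has 31 days -> 81 left
September 2040 has 30 days -> 51 left
October 2040 has 31 days -> 20 left
November 2040: 20 <= 30 -> lands on November 20

Result: 2040-11-20


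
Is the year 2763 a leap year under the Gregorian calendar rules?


Gregorian leap year rule: divisible by 4, but not by 100, unless also by 400.
2763 is not divisible by 4 -> not a leap year

No


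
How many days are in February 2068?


February 2068 (leap year: yes)

29 days


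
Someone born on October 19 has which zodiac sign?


Date: October 19
Conventional tropical zodiac dates: Libra from September 23 onward; Scorpio starts October 23
October 19 falls within the Libra range

Libra


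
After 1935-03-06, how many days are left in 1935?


Day of year: 65 of 365
Remaining = 365 - 65

300 days


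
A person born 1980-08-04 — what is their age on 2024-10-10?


Birth: 1980-08-04
Reference: 2024-10-10
Year difference: 2024 - 1980 = 44

44 years old


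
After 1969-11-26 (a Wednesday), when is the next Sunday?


Current: Wednesday
Target: Sunday
Days ahead: 4

Next Sunday: 1969-11-30


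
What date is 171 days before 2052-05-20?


Start: 2052-05-20, subtract 171 days
Back 20 days from May 20 reaches April 30, 2052 -> 151 left
April 2052 has 30 days -> back to March 31, 2052 -> 121 left
March 2052 has 31 days -> back to February 29, 2052 -> 90 left
February 2052 has 29 days -> back to January 31, 2052 -> 61 left
January 2052 has 31 days -> back to December 31, 2051 -> 30 left
December 2051: 31 - 30 = 1 -> lands on December 1

Result: 2051-12-01


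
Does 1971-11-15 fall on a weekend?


Anchor: Jan 1, 1971. With p = 1971 - 1 = 1970: (p + p//4 - p//100 + p//400) mod 7 = (1970 + 492 - 19 + 4) mod 7 = 2447 mod 7 = 4 -> Friday (Mon=0 ... Sun=6)
Day of year: 319; offset = 318
Weekday index = (4 + 318) mod 7 = 0 -> Monday
Weekend days: Saturday, Sunday

No


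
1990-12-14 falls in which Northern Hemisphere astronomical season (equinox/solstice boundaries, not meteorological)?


Date: December 14
Astronomical Autumn (approx.; exact equinox/solstice day varies by year): September 22 to December 20
December 14 falls within the Autumn window

Autumn


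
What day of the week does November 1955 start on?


Target: November 1, 1955
Anchor: Jan 1, 1955. With p = 1955 - 1 = 1954: (p + p//4 - p//100 + p//400) mod 7 = (1954 + 488 - 19 + 4) mod 7 = 2427 mod 7 = 5 -> Saturday (Mon=0 ... Sun=6)
Days before November (Jan-Oct): 304 days
Weekday index = (5 + 304) mod 7 = 1

Tuesday


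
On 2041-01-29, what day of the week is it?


Date: January 29, 2041
Anchor: Jan 1, 2041. With p = 2041 - 1 = 2040: (p + p//4 - p//100 + p//400) mod 7 = (2040 + 510 - 20 + 5) mod 7 = 2535 mod 7 = 1 -> Tuesday (Mon=0 ... Sun=6)
Days into year = 29 - 1 = 28
Weekday index = (1 + 28) mod 7 = 1

Day of the week: Tuesday


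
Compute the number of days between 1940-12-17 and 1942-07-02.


From 1940-12-17 to 1942-07-02
1940-12-17: days before December = 31 + 29 + 31 + 30 + 31 + 30 + 31 + 31 + 30 + 31 + 30 = 335 (1940 is a leap year); day of year = 335 + 17 = 352
1942-07-02: days before July = 31 + 28 + 31 + 30 + 31 + 30 = 181 (1942 is not a leap year); day of year = 181 + 2 = 183
Rest of 1940: 366 - 352 = 14
Full years 1941 (365): 365
Total = 14 + 365 + 183 = 562

562 days


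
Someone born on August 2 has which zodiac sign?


Date: August 2
Conventional tropical zodiac dates: Leo from July 23 onward; Virgo starts August 23
August 2 falls within the Leo range

Leo


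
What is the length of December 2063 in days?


December 2063

31 days


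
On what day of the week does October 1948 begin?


Target: October 1, 1948
Anchor: Jan 1, 1948. With p = 1948 - 1 = 1947: (p + p//4 - p//100 + p//400) mod 7 = (1947 + 486 - 19 + 4) mod 7 = 2418 mod 7 = 3 -> Thursday (Mon=0 ... Sun=6)
Days before October (Jan-Sep): 274 days
Weekday index = (3 + 274) mod 7 = 4

Friday


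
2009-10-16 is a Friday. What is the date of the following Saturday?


Current: Friday
Target: Saturday
Days ahead: 1

Next Saturday: 2009-10-17


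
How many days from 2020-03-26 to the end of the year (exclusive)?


Day of year: 86 of 366
Remaining = 366 - 86

280 days


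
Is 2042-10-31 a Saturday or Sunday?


Anchor: Jan 1, 2042. With p = 2042 - 1 = 2041: (p + p//4 - p//100 + p//400) mod 7 = (2041 + 510 - 20 + 5) mod 7 = 2536 mod 7 = 2 -> Wednesday (Mon=0 ... Sun=6)
Day of year: 304; offset = 303
Weekday index = (2 + 303) mod 7 = 4 -> Friday
Weekend days: Saturday, Sunday

No


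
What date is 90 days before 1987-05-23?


Start: 1987-05-23, subtract 90 days
Back 23 days from May 23 reaches April 30, 1987 -> 67 left
April 1987 has 30 days -> back to March 31, 1987 -> 37 left
March 1987 has 31 days -> back to February 28, 1987 -> 6 left
February 1987: 28 - 6 = 22 -> lands on February 22

Result: 1987-02-22


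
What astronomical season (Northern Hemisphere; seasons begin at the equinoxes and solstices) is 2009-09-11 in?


Date: September 11
Astronomical Summer (approx.; exact equinox/solstice day varies by year): June 21 to September 21
September 11 falls within the Summer window

Summer


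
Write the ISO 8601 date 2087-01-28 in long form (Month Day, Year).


ISO 2087-01-28 parses as year=2087, month=01, day=28
Month 1 -> January

January 28, 2087


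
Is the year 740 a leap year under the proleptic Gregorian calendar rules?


Gregorian leap year rule: divisible by 4, but not by 100, unless also by 400.
740 is divisible by 4 but not 100 -> leap year

Yes


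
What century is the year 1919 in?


Century = (year - 1) // 100 + 1
= (1919 - 1) // 100 + 1
= 1918 // 100 + 1
= 19 + 1

20th century


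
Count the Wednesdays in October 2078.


October 2078 has 31 days
Anchor: Jan 1, 2078. With p = 2078 - 1 = 2077: (p + p//4 - p//100 + p//400) mod 7 = (2077 + 519 - 20 + 5) mod 7 = 2581 mod 7 = 5 -> Saturday (Mon=0 ... Sun=6)
Days before October (Jan-Sep): 273; October 1 index = (5 + 273) mod 7 = 5 -> Saturday
First Wednesday is October 5
Wednesdays: 5, 12, 19, 26

4 Wednesdays


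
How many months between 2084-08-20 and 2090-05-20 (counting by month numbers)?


From August 2084 to May 2090
6 years * 12 = 72 months, minus 3 months = 69

69 months


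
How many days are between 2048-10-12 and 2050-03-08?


From 2048-10-12 to 2050-03-08
2048-10-12: days before October = 31 + 29 + 31 + 30 + 31 + 30 + 31 + 31 + 30 = 274 (2048 is a leap year); day of year = 274 + 12 = 286
2050-03-08: days before March = 31 + 28 = 59 (2050 is not a leap year); day of year = 59 + 8 = 67
Rest of 2048: 366 - 286 = 80
Full years 2049 (365): 365
Total = 80 + 365 + 67 = 512

512 days


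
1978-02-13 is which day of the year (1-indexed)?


Date: February 13, 1978
Days in months 1 through 1: 31
Plus 13 days in February

Day of year: 44


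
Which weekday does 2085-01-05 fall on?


Date: January 5, 2085
Anchor: Jan 1, 2085. With p = 2085 - 1 = 2084: (p + p//4 - p//100 + p//400) mod 7 = (2084 + 521 - 20 + 5) mod 7 = 2590 mod 7 = 0 -> Monday (Mon=0 ... Sun=6)
Days into year = 5 - 1 = 4
Weekday index = (0 + 4) mod 7 = 4

Day of the week: Friday


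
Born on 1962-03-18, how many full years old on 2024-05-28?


Birth: 1962-03-18
Reference: 2024-05-28
Year difference: 2024 - 1962 = 62

62 years old


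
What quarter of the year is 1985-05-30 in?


Month: May (month 5)
Q1: Jan-Mar, Q2: Apr-Jun, Q3: Jul-Sep, Q4: Oct-Dec

Q2


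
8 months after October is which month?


October is month 10
10 + 8 = 18; wrap: 18 - 12 = 6

June


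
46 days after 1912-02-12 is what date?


Start: 1912-02-12, add 46 days
February 1912 has 29 days: 29 - 12 = 17 days to February 29 -> 29 left
March 1912: 29 <= 31 -> lands on March 29

Result: 1912-03-29


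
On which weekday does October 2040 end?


October 2040 has 31 days
Anchor: Jan 1, 2040. With p = 2040 - 1 = 2039: (p + p//4 - p//100 + p//400) mod 7 = (2039 + 509 - 20 + 5) mod 7 = 2533 mod 7 = 6 -> Sunday (Mon=0 ... Sun=6)
Days before October (Jan-Sep): 274; October 1 index = (6 + 274) mod 7 = 0 -> Monday
Last day offset: 31 - 1 = 30 days
Weekday index = (0 + 30) mod 7 = 2

Wednesday, October 31


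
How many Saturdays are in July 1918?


July 1918 has 31 days
Anchor: Jan 1, 1918. With p = 1918 - 1 = 1917: (p + p//4 - p//100 + p//400) mod 7 = (1917 + 479 - 19 + 4) mod 7 = 2381 mod 7 = 1 -> Tuesday (Mon=0 ... Sun=6)
Days before July (Jan-Jun): 181; July 1 index = (1 + 181) mod 7 = 0 -> Monday
First Saturday is July 6
Saturdays: 6, 13, 20, 27

4 Saturdays


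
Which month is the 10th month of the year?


Month 10 of 12

October


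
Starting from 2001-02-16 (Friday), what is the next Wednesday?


Current: Friday
Target: Wednesday
Days ahead: 5

Next Wednesday: 2001-02-21


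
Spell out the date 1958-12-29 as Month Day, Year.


ISO 1958-12-29 parses as year=1958, month=12, day=29
Month 12 -> December

December 29, 1958


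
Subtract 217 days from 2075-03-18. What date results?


Start: 2075-03-18, subtract 217 days
Back 18 days from March 18 reaches February 28, 2075 -> 199 left
February 2075 has 28 days -> back to January 31, 2075 -> 171 left
January 2075 has 31 days -> back to December 31, 2074 -> 140 left
December 2074 has 31 days -> back to November 30, 2074 -> 109 left
November 2074 has 30 days -> back to October 31, 2074 -> 79 left
October 2074 has 31 days -> back to September 30, 2074 -> 48 left
September 2074 has 30 days -> back to August 31, 2074 -> 18 left
August 2074: 31 - 18 = 13 -> lands on August 13

Result: 2074-08-13


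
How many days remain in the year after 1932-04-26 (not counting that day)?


Day of year: 117 of 366
Remaining = 366 - 117

249 days


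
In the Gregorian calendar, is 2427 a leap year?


Gregorian leap year rule: divisible by 4, but not by 100, unless also by 400.
2427 is not divisible by 4 -> not a leap year

No


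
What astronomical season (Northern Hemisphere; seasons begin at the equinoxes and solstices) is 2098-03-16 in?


Date: March 16
Astronomical Winter (approx.; exact equinox/solstice day varies by year): December 21 to March 19
March 16 falls within the Winter window

Winter


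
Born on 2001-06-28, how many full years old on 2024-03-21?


Birth: 2001-06-28
Reference: 2024-03-21
Year difference: 2024 - 2001 = 23
Birthday not yet reached in 2024, subtract 1

22 years old


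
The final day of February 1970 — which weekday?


February 1970 has 28 days
Anchor: Jan 1, 1970. With p = 1970 - 1 = 1969: (p + p//4 - p//100 + p//400) mod 7 = (1969 + 492 - 19 + 4) mod 7 = 2446 mod 7 = 3 -> Thursday (Mon=0 ... Sun=6)
Days before February (Jan): 31; February 1 index = (3 + 31) mod 7 = 6 -> Sunday
Last day offset: 28 - 1 = 27 days
Weekday index = (6 + 27) mod 7 = 5

Saturday, February 28


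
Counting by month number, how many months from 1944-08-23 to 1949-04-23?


From August 1944 to April 1949
5 years * 12 = 60 months, minus 4 months = 56

56 months


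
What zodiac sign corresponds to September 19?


Date: September 19
Conventional tropical zodiac dates: Virgo from August 23 onward; Libra starts September 23
September 19 falls within the Virgo range

Virgo


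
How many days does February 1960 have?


February 1960 (leap year: yes)

29 days


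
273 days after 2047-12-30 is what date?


Start: 2047-12-30, add 273 days
December 2047 has 31 days: 31 - 30 = 1 day to December 31 -> 272 left
January 2048 has 31 days -> 241 left
February 2048 has 29 days -> 212 left
March 2048 has 31 days -> 181 left
April 2048 has 30 days -> 151 left
May 2048 has 31 days -> 120 left
June 2048 has 30 days -> 90 left
July 2048 has 31 days -> 59 left
August 2048 has 31 days -> 28 left
September 2048: 28 <= 30 -> lands on September 28

Result: 2048-09-28


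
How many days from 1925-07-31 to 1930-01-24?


From 1925-07-31 to 1930-01-24
1925-07-31: days before July = 31 + 28 + 31 + 30 + 31 + 30 = 181 (1925 is not a leap year); day of year = 181 + 31 = 212
1930-01-24: day of year = 24
Rest of 1925: 365 - 212 = 153
Full years 1926 (365), 1927 (365), 1928 (366), 1929 (365): 1461
Total = 153 + 1461 + 24 = 1638

1638 days


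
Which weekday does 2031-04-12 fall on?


Date: April 12, 2031
Anchor: Jan 1, 2031. With p = 2031 - 1 = 2030: (p + p//4 - p//100 + p//400) mod 7 = (2030 + 507 - 20 + 5) mod 7 = 2522 mod 7 = 2 -> Wednesday (Mon=0 ... Sun=6)
Days before April (Jan-Mar): 90; offset = 90 + 12 - 1 = 101
Weekday index = (2 + 101) mod 7 = 5

Day of the week: Saturday


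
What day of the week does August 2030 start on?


Target: August 1, 2030
Anchor: Jan 1, 2030. With p = 2030 - 1 = 2029: (p + p//4 - p//100 + p//400) mod 7 = (2029 + 507 - 20 + 5) mod 7 = 2521 mod 7 = 1 -> Tuesday (Mon=0 ... Sun=6)
Days before August (Jan-Jul): 212 days
Weekday index = (1 + 212) mod 7 = 3

Thursday


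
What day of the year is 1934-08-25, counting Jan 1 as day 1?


Date: August 25, 1934
Days in months 1 through 7: 212
Plus 25 days in August

Day of year: 237


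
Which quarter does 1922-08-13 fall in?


Month: August (month 8)
Q1: Jan-Mar, Q2: Apr-Jun, Q3: Jul-Sep, Q4: Oct-Dec

Q3


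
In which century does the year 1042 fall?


Century = (year - 1) // 100 + 1
= (1042 - 1) // 100 + 1
= 1041 // 100 + 1
= 10 + 1

11th century


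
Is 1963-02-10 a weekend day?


Anchor: Jan 1, 1963. With p = 1963 - 1 = 1962: (p + p//4 - p//100 + p//400) mod 7 = (1962 + 490 - 19 + 4) mod 7 = 2437 mod 7 = 1 -> Tuesday (Mon=0 ... Sun=6)
Day of year: 41; offset = 40
Weekday index = (1 + 40) mod 7 = 6 -> Sunday
Weekend days: Saturday, Sunday

Yes


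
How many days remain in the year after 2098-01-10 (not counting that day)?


Day of year: 10 of 365
Remaining = 365 - 10

355 days


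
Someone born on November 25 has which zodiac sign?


Date: November 25
Conventional tropical zodiac dates: Sagittarius from November 22 onward; Capricorn starts December 22
November 25 falls within the Sagittarius range

Sagittarius


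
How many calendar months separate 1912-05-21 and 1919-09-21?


From May 1912 to September 1919
7 years * 12 = 84 months, plus 4 months = 88

88 months


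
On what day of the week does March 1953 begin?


Target: March 1, 1953
Anchor: Jan 1, 1953. With p = 1953 - 1 = 1952: (p + p//4 - p//100 + p//400) mod 7 = (1952 + 488 - 19 + 4) mod 7 = 2425 mod 7 = 3 -> Thursday (Mon=0 ... Sun=6)
Days before March (Jan-Feb): 59 days
Weekday index = (3 + 59) mod 7 = 6

Sunday


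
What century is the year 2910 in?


Century = (year - 1) // 100 + 1
= (2910 - 1) // 100 + 1
= 2909 // 100 + 1
= 29 + 1

30th century


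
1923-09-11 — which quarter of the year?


Month: September (month 9)
Q1: Jan-Mar, Q2: Apr-Jun, Q3: Jul-Sep, Q4: Oct-Dec

Q3


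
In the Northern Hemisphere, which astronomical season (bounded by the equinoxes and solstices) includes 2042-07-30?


Date: July 30
Astronomical Summer (approx.; exact equinox/solstice day varies by year): June 21 to September 21
July 30 falls within the Summer window

Summer


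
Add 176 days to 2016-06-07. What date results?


Start: 2016-06-07, add 176 days
June 2016 has 30 days: 30 - 7 = 23 days to June 30 -> 153 left
July 2016 has 31 days -> 122 left
August 2016 has 31 days -> 91 left
September 2016 has 30 days -> 61 left
October 2016 has 31 days -> 30 left
November 2016: 30 <= 30 -> lands on November 30

Result: 2016-11-30


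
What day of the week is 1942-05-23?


Date: May 23, 1942
Anchor: Jan 1, 1942. With p = 1942 - 1 = 1941: (p + p//4 - p//100 + p//400) mod 7 = (1941 + 485 - 19 + 4) mod 7 = 2411 mod 7 = 3 -> Thursday (Mon=0 ... Sun=6)
Days before May (Jan-Apr): 120; offset = 120 + 23 - 1 = 142
Weekday index = (3 + 142) mod 7 = 5

Day of the week: Saturday


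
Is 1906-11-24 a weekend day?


Anchor: Jan 1, 1906. With p = 1906 - 1 = 1905: (p + p//4 - p//100 + p//400) mod 7 = (1905 + 476 - 19 + 4) mod 7 = 2366 mod 7 = 0 -> Monday (Mon=0 ... Sun=6)
Day of year: 328; offset = 327
Weekday index = (0 + 327) mod 7 = 5 -> Saturday
Weekend days: Saturday, Sunday

Yes


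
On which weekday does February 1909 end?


February 1909 has 28 days
Anchor: Jan 1, 1909. With p = 1909 - 1 = 1908: (p + p//4 - p//100 + p//400) mod 7 = (1908 + 477 - 19 + 4) mod 7 = 2370 mod 7 = 4 -> Friday (Mon=0 ... Sun=6)
Days before February (Jan): 31; February 1 index = (4 + 31) mod 7 = 0 -> Monday
Last day offset: 28 - 1 = 27 days
Weekday index = (0 + 27) mod 7 = 6

Sunday, February 28


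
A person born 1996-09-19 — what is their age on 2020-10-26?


Birth: 1996-09-19
Reference: 2020-10-26
Year difference: 2020 - 1996 = 24

24 years old


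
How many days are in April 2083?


April 2083

30 days


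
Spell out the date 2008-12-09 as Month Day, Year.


ISO 2008-12-09 parses as year=2008, month=12, day=09
Month 12 -> December

December 9, 2008


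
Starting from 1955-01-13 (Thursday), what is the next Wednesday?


Current: Thursday
Target: Wednesday
Days ahead: 6

Next Wednesday: 1955-01-19


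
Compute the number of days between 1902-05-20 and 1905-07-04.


From 1902-05-20 to 1905-07-04
1902-05-20: days before May = 31 + 28 + 31 + 30 = 120 (1902 is not a leap year); day of year = 120 + 20 = 140
1905-07-04: days before July = 31 + 28 + 31 + 30 + 31 + 30 = 181 (1905 is not a leap year); day of year = 181 + 4 = 185
Rest of 1902: 365 - 140 = 225
Full years 1903 (365), 1904 (366): 731
Total = 225 + 731 + 185 = 1141

1141 days


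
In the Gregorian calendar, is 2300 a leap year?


Gregorian leap year rule: divisible by 4, but not by 100, unless also by 400.
2300 is divisible by 100 but not 400 -> not a leap year

No


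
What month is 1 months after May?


May is month 5
5 + 1 = 6

June


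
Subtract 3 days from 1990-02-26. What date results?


Start: 1990-02-26, subtract 3 days
26 - 3 = 23 stays within February 1990

Result: 1990-02-23


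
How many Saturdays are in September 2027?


September 2027 has 30 days
Anchor: Jan 1, 2027. With p = 2027 - 1 = 2026: (p + p//4 - p//100 + p//400) mod 7 = (2026 + 506 - 20 + 5) mod 7 = 2517 mod 7 = 4 -> Friday (Mon=0 ... Sun=6)
Days before September (Jan-Aug): 243; September 1 index = (4 + 243) mod 7 = 2 -> Wednesday
First Saturday is September 4
Saturdays: 4, 11, 18, 25

4 Saturdays


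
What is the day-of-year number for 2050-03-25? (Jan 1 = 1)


Date: March 25, 2050
Days in months 1 through 2: 59
Plus 25 days in March

Day of year: 84


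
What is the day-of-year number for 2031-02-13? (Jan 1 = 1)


Date: February 13, 2031
Days in months 1 through 1: 31
Plus 13 days in February

Day of year: 44


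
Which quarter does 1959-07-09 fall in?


Month: July (month 7)
Q1: Jan-Mar, Q2: Apr-Jun, Q3: Jul-Sep, Q4: Oct-Dec

Q3


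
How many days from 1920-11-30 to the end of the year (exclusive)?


Day of year: 335 of 366
Remaining = 366 - 335

31 days


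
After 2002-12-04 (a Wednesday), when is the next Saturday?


Current: Wednesday
Target: Saturday
Days ahead: 3

Next Saturday: 2002-12-07


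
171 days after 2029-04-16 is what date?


Start: 2029-04-16, add 171 days
April 2029 has 30 days: 30 - 16 = 14 days to April 30 -> 157 left
May 2029 has 31 days -> 126 left
June 2029 has 30 days -> 96 left
July 2029 has 31 days -> 65 left
August 2029 has 31 days -> 34 left
September 2029 has 30 days -> 4 left
October 2029: 4 <= 31 -> lands on October 4

Result: 2029-10-04


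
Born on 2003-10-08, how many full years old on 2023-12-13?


Birth: 2003-10-08
Reference: 2023-12-13
Year difference: 2023 - 2003 = 20

20 years old


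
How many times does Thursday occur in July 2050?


July 2050 has 31 days
Anchor: Jan 1, 2050. With p = 2050 - 1 = 2049: (p + p//4 - p//100 + p//400) mod 7 = (2049 + 512 - 20 + 5) mod 7 = 2546 mod 7 = 5 -> Saturday (Mon=0 ... Sun=6)
Days before July (Jan-Jun): 181; July 1 index = (5 + 181) mod 7 = 4 -> Friday
First Thursday is July 7
Thursdays: 7, 14, 21, 28

4 Thursdays


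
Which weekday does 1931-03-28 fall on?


Date: March 28, 1931
Anchor: Jan 1, 1931. With p = 1931 - 1 = 1930: (p + p//4 - p//100 + p//400) mod 7 = (1930 + 482 - 19 + 4) mod 7 = 2397 mod 7 = 3 -> Thursday (Mon=0 ... Sun=6)
Days before March (Jan-Feb): 59; offset = 59 + 28 - 1 = 86
Weekday index = (3 + 86) mod 7 = 5

Day of the week: Saturday


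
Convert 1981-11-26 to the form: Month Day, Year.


ISO 1981-11-26 parses as year=1981, month=11, day=26
Month 11 -> November

November 26, 1981


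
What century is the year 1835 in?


Century = (year - 1) // 100 + 1
= (1835 - 1) // 100 + 1
= 1834 // 100 + 1
= 18 + 1

19th century


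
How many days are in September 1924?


September 1924

30 days


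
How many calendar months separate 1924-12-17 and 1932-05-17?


From December 1924 to May 1932
8 years * 12 = 96 months, minus 7 months = 89

89 months


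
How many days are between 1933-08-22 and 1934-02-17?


From 1933-08-22 to 1934-02-17
1933-08-22: days before August = 31 + 28 + 31 + 30 + 31 + 30 + 31 = 212 (1933 is not a leap year); day of year = 212 + 22 = 234
1934-02-17: days before February = 31; day of year = 31 + 17 = 48
Rest of 1933: 365 - 234 = 131
Total = 131 + 48 = 179

179 days


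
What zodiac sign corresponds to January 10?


Date: January 10
Conventional tropical zodiac dates: Capricorn from December 22 onward; Aquarius starts January 20
January 10 falls within the Capricorn range

Capricorn


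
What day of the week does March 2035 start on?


Target: March 1, 2035
Anchor: Jan 1, 2035. With p = 2035 - 1 = 2034: (p + p//4 - p//100 + p//400) mod 7 = (2034 + 508 - 20 + 5) mod 7 = 2527 mod 7 = 0 -> Monday (Mon=0 ... Sun=6)
Days before March (Jan-Feb): 59 days
Weekday index = (0 + 59) mod 7 = 3

Thursday


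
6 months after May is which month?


May is month 5
5 + 6 = 11

November


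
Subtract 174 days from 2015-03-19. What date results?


Start: 2015-03-19, subtract 174 days
Back 19 days from March 19 reaches February 28, 2015 -> 155 left
February 2015 has 28 days -> back to January 31, 2015 -> 127 left
January 2015 has 31 days -> back to December 31, 2014 -> 96 left
December 2014 has 31 days -> back to November 30, 2014 -> 65 left
November 2014 has 30 days -> back to October 31, 2014 -> 35 left
October 2014 has 31 days -> back to September 30, 2014 -> 4 left
September 2014: 30 - 4 = 26 -> lands on September 26

Result: 2014-09-26


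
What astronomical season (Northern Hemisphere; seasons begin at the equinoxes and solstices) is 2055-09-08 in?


Date: September 8
Astronomical Summer (approx.; exact equinox/solstice day varies by year): June 21 to September 21
September 8 falls within the Summer window

Summer


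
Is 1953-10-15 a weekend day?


Anchor: Jan 1, 1953. With p = 1953 - 1 = 1952: (p + p//4 - p//100 + p//400) mod 7 = (1952 + 488 - 19 + 4) mod 7 = 2425 mod 7 = 3 -> Thursday (Mon=0 ... Sun=6)
Day of year: 288; offset = 287
Weekday index = (3 + 287) mod 7 = 3 -> Thursday
Weekend days: Saturday, Sunday

No


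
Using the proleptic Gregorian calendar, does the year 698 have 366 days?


Gregorian leap year rule: divisible by 4, but not by 100, unless also by 400.
698 is not divisible by 4 -> not a leap year

No


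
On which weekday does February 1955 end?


February 1955 has 28 days
Anchor: Jan 1, 1955. With p = 1955 - 1 = 1954: (p + p//4 - p//100 + p//400) mod 7 = (1954 + 488 - 19 + 4) mod 7 = 2427 mod 7 = 5 -> Saturday (Mon=0 ... Sun=6)
Days before February (Jan): 31; February 1 index = (5 + 31) mod 7 = 1 -> Tuesday
Last day offset: 28 - 1 = 27 days
Weekday index = (1 + 27) mod 7 = 0

Monday, February 28


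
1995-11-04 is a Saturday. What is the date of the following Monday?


Current: Saturday
Target: Monday
Days ahead: 2

Next Monday: 1995-11-06


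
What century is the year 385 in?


Century = (year - 1) // 100 + 1
= (385 - 1) // 100 + 1
= 384 // 100 + 1
= 3 + 1

4th century


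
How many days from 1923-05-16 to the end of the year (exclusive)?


Day of year: 136 of 365
Remaining = 365 - 136

229 days


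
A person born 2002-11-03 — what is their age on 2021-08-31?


Birth: 2002-11-03
Reference: 2021-08-31
Year difference: 2021 - 2002 = 19
Birthday not yet reached in 2021, subtract 1

18 years old


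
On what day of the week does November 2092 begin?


Target: November 1, 2092
Anchor: Jan 1, 2092. With p = 2092 - 1 = 2091: (p + p//4 - p//100 + p//400) mod 7 = (2091 + 522 - 20 + 5) mod 7 = 2598 mod 7 = 1 -> Tuesday (Mon=0 ... Sun=6)
Days before November (Jan-Oct): 305 days
Weekday index = (1 + 305) mod 7 = 5

Saturday


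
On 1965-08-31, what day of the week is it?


Date: August 31, 1965
Anchor: Jan 1, 1965. With p = 1965 - 1 = 1964: (p + p//4 - p//100 + p//400) mod 7 = (1964 + 491 - 19 + 4) mod 7 = 2440 mod 7 = 4 -> Friday (Mon=0 ... Sun=6)
Days before August (Jan-Jul): 212; offset = 212 + 31 - 1 = 242
Weekday index = (4 + 242) mod 7 = 1

Day of the week: Tuesday


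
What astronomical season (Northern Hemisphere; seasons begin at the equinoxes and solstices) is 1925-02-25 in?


Date: February 25
Astronomical Winter (approx.; exact equinox/solstice day varies by year): December 21 to March 19
February 25 falls within the Winter window

Winter


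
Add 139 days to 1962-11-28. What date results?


Start: 1962-11-28, add 139 days
November 1962 has 30 days: 30 - 28 = 2 days to November 30 -> 137 left
December 1962 has 31 days -> 106 left
January 1963 has 31 days -> 75 left
February 1963 has 28 days -> 47 left
March 1963 has 31 days -> 16 left
April 1963: 16 <= 30 -> lands on April 16

Result: 1963-04-16


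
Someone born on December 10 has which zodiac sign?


Date: December 10
Conventional tropical zodiac dates: Sagittarius from November 22 onward; Capricorn starts December 22
December 10 falls within the Sagittarius range

Sagittarius


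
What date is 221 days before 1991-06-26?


Start: 1991-06-26, subtract 221 days
Back 26 days from June 26 reaches May 31, 1991 -> 195 left
May 1991 has 31 days -> back to April 30, 1991 -> 164 left
April 1991 has 30 days -> back to March 31, 1991 -> 134 left
March 1991 has 31 days -> back to February 28, 1991 -> 103 left
February 1991 has 28 days -> back to January 31, 1991 -> 75 left
January 1991 has 31 days -> back to December 31, 1990 -> 44 left
December 1990 has 31 days -> back to November 30, 1990 -> 13 left
November 1990: 30 - 13 = 17 -> lands on November 17

Result: 1990-11-17


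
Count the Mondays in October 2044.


October 2044 has 31 days
Anchor: Jan 1, 2044. With p = 2044 - 1 = 2043: (p + p//4 - p//100 + p//400) mod 7 = (2043 + 510 - 20 + 5) mod 7 = 2538 mod 7 = 4 -> Friday (Mon=0 ... Sun=6)
Days before October (Jan-Sep): 274; October 1 index = (4 + 274) mod 7 = 5 -> Saturday
First Monday is October 3
Mondays: 3, 10, 17, 24, 31

5 Mondays


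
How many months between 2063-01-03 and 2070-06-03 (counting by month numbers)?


From January 2063 to June 2070
7 years * 12 = 84 months, plus 5 months = 89

89 months


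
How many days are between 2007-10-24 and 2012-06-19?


From 2007-10-24 to 2012-06-19
2007-10-24: days before October = 31 + 28 + 31 + 30 + 31 + 30 + 31 + 31 + 30 = 273 (2007 is not a leap year); day of year = 273 + 24 = 297
2012-06-19: days before June = 31 + 29 + 31 + 30 + 31 = 152 (2012 is a leap year); day of year = 152 + 19 = 171
Rest of 2007: 365 - 297 = 68
Full years 2008 (366), 2009 (365), 2010 (365), 2011 (365): 1461
Total = 68 + 1461 + 171 = 1700

1700 days


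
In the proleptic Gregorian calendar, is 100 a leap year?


Gregorian leap year rule: divisible by 4, but not by 100, unless also by 400.
100 is divisible by 100 but not 400 -> not a leap year

No


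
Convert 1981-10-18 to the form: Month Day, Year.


ISO 1981-10-18 parses as year=1981, month=10, day=18
Month 10 -> October

October 18, 1981


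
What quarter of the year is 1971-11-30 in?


Month: November (month 11)
Q1: Jan-Mar, Q2: Apr-Jun, Q3: Jul-Sep, Q4: Oct-Dec

Q4


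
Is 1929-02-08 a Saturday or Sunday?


Anchor: Jan 1, 1929. With p = 1929 - 1 = 1928: (p + p//4 - p//100 + p//400) mod 7 = (1928 + 482 - 19 + 4) mod 7 = 2395 mod 7 = 1 -> Tuesday (Mon=0 ... Sun=6)
Day of year: 39; offset = 38
Weekday index = (1 + 38) mod 7 = 4 -> Friday
Weekend days: Saturday, Sunday

No


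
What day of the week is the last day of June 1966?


June 1966 has 30 days
Anchor: Jan 1, 1966. With p = 1966 - 1 = 1965: (p + p//4 - p//100 + p//400) mod 7 = (1965 + 491 - 19 + 4) mod 7 = 2441 mod 7 = 5 -> Saturday (Mon=0 ... Sun=6)
Days before June (Jan-May): 151; June 1 index = (5 + 151) mod 7 = 2 -> Wednesday
Last day offset: 30 - 1 = 29 days
Weekday index = (2 + 29) mod 7 = 3

Thursday, June 30


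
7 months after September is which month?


September is month 9
9 + 7 = 16; wrap: 16 - 12 = 4

April


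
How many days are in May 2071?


May 2071

31 days


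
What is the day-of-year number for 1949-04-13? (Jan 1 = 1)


Date: April 13, 1949
Days in months 1 through 3: 90
Plus 13 days in April

Day of year: 103


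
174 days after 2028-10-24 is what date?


Start: 2028-10-24, add 174 days
October 2028 has 31 days: 31 - 24 = 7 days to October 31 -> 167 left
November 2028 has 30 days -> 137 left
December 2028 has 31 days -> 106 left
January 2029 has 31 days -> 75 left
February 2029 has 28 days -> 47 left
March 2029 has 31 days -> 16 left
April 2029: 16 <= 30 -> lands on April 16

Result: 2029-04-16


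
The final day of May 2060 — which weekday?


May 2060 has 31 days
Anchor: Jan 1, 2060. With p = 2060 - 1 = 2059: (p + p//4 - p//100 + p//400) mod 7 = (2059 + 514 - 20 + 5) mod 7 = 2558 mod 7 = 3 -> Thursday (Mon=0 ... Sun=6)
Days before May (Jan-Apr): 121; May 1 index = (3 + 121) mod 7 = 5 -> Saturday
Last day offset: 31 - 1 = 30 days
Weekday index = (5 + 30) mod 7 = 0

Monday, May 31


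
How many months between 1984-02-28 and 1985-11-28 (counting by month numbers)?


From February 1984 to November 1985
1 year * 12 = 12 months, plus 9 months = 21

21 months


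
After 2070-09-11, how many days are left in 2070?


Day of year: 254 of 365
Remaining = 365 - 254

111 days


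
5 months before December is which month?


December is month 12
12 - 5 = 7

July


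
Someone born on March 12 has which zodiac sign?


Date: March 12
Conventional tropical zodiac dates: Pisces from February 19 onward; Aries starts March 21
March 12 falls within the Pisces range

Pisces


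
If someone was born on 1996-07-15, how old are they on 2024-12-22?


Birth: 1996-07-15
Reference: 2024-12-22
Year difference: 2024 - 1996 = 28

28 years old


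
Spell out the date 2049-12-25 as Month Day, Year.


ISO 2049-12-25 parses as year=2049, month=12, day=25
Month 12 -> December

December 25, 2049


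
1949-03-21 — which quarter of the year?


Month: March (month 3)
Q1: Jan-Mar, Q2: Apr-Jun, Q3: Jul-Sep, Q4: Oct-Dec

Q1


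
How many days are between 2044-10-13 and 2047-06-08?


From 2044-10-13 to 2047-06-08
2044-10-13: days before October = 31 + 29 + 31 + 30 + 31 + 30 + 31 + 31 + 30 = 274 (2044 is a leap year); day of year = 274 + 13 = 287
2047-06-08: days before June = 31 + 28 + 31 + 30 + 31 = 151 (2047 is not a leap year); day of year = 151 + 8 = 159
Rest of 2044: 366 - 287 = 79
Full years 2045 (365), 2046 (365): 730
Total = 79 + 730 + 159 = 968

968 days


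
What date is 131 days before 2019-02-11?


Start: 2019-02-11, subtract 131 days
Back 11 days from February 11 reaches January 31, 2019 -> 120 left
January 2019 has 31 days -> back to December 31, 2018 -> 89 left
December 2018 has 31 days -> back to November 30, 2018 -> 58 left
November 2018 has 30 days -> back to October 31, 2018 -> 28 left
October 2018: 31 - 28 = 3 -> lands on October 3

Result: 2018-10-03


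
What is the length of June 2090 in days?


June 2090

30 days


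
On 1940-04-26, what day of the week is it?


Date: April 26, 1940
Anchor: Jan 1, 1940. With p = 1940 - 1 = 1939: (p + p//4 - p//100 + p//400) mod 7 = (1939 + 484 - 19 + 4) mod 7 = 2408 mod 7 = 0 -> Monday (Mon=0 ... Sun=6)
Days before April (Jan-Mar): 91; offset = 91 + 26 - 1 = 116
Weekday index = (0 + 116) mod 7 = 4

Day of the week: Friday


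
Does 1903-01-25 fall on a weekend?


Anchor: Jan 1, 1903. With p = 1903 - 1 = 1902: (p + p//4 - p//100 + p//400) mod 7 = (1902 + 475 - 19 + 4) mod 7 = 2362 mod 7 = 3 -> Thursday (Mon=0 ... Sun=6)
Day of year: 25; offset = 24
Weekday index = (3 + 24) mod 7 = 6 -> Sunday
Weekend days: Saturday, Sunday

Yes


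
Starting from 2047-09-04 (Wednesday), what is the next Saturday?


Current: Wednesday
Target: Saturday
Days ahead: 3

Next Saturday: 2047-09-07


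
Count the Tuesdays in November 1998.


November 1998 has 30 days
Anchor: Jan 1, 1998. With p = 1998 - 1 = 1997: (p + p//4 - p//100 + p//400) mod 7 = (1997 + 499 - 19 + 4) mod 7 = 2481 mod 7 = 3 -> Thursday (Mon=0 ... Sun=6)
Days before November (Jan-Oct): 304; November 1 index = (3 + 304) mod 7 = 6 -> Sunday
First Tuesday is November 3
Tuesdays: 3, 10, 17, 24

4 Tuesdays


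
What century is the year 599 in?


Century = (year - 1) // 100 + 1
= (599 - 1) // 100 + 1
= 598 // 100 + 1
= 5 + 1

6th century


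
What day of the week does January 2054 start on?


Target: January 1, 2054
Anchor: Jan 1, 2054. With p = 2054 - 1 = 2053: (p + p//4 - p//100 + p//400) mod 7 = (2053 + 513 - 20 + 5) mod 7 = 2551 mod 7 = 3 -> Thursday (Mon=0 ... Sun=6)
Offset from anchor: 0 days
Weekday index = (3 + 0) mod 7 = 3

Thursday


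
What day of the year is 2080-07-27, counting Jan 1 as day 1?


Date: July 27, 2080
Days in months 1 through 6: 182
Plus 27 days in July

Day of year: 209


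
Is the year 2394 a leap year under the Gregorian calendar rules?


Gregorian leap year rule: divisible by 4, but not by 100, unless also by 400.
2394 is not divisible by 4 -> not a leap year

No


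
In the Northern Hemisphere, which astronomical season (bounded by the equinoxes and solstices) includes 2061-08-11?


Date: August 11
Astronomical Summer (approx.; exact equinox/solstice day varies by year): June 21 to September 21
August 11 falls within the Summer window

Summer


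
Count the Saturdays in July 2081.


July 2081 has 31 days
Anchor: Jan 1, 2081. With p = 2081 - 1 = 2080: (p + p//4 - p//100 + p//400) mod 7 = (2080 + 520 - 20 + 5) mod 7 = 2585 mod 7 = 2 -> Wednesday (Mon=0 ... Sun=6)
Days before July (Jan-Jun): 181; July 1 index = (2 + 181) mod 7 = 1 -> Tuesday
First Saturday is July 5
Saturdays: 5, 12, 19, 26

4 Saturdays


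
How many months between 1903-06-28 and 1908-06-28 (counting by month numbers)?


From June 1903 to June 1908
5 years * 12 = 60 months = 60

60 months


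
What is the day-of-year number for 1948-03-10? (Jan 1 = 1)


Date: March 10, 1948
Days in months 1 through 2: 60
Plus 10 days in March

Day of year: 70


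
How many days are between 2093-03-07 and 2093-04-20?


From 2093-03-07 to 2093-04-20
2093-03-07: days before March = 31 + 28 = 59 (2093 is not a leap year); day of year = 59 + 7 = 66
2093-04-20: days before April = 31 + 28 + 31 = 90 (2093 is not a leap year); day of year = 90 + 20 = 110
Same year: 110 - 66 = 44

44 days


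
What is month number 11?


Month 11 of 12

November


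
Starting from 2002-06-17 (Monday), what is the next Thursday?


Current: Monday
Target: Thursday
Days ahead: 3

Next Thursday: 2002-06-20


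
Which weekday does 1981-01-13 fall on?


Date: January 13, 1981
Anchor: Jan 1, 1981. With p = 1981 - 1 = 1980: (p + p//4 - p//100 + p//400) mod 7 = (1980 + 495 - 19 + 4) mod 7 = 2460 mod 7 = 3 -> Thursday (Mon=0 ... Sun=6)
Days into year = 13 - 1 = 12
Weekday index = (3 + 12) mod 7 = 1

Day of the week: Tuesday


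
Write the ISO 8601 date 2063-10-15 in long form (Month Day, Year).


ISO 2063-10-15 parses as year=2063, month=10, day=15
Month 10 -> October

October 15, 2063


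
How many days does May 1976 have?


May 1976

31 days
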